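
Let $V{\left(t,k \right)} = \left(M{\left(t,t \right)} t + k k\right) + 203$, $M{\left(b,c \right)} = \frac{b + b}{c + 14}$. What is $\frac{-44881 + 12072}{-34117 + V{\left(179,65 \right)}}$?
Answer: $\frac{147259}{131765} \approx 1.1176$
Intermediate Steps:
$M{\left(b,c \right)} = \frac{2 b}{14 + c}$
$V{\left(t,k \right)} = 203 + k^{2} + \frac{2 t^{2}}{14 + t}$ ($V{\left(t,k \right)} = \left(\frac{2 t}{14 + t} t + k k\right) + 203 = \left(\frac{2 t^{2}}{14 + t} + k^{2}\right) + 203 = \left(k^{2} + \frac{2 t^{2}}{14 + t}\right) + 203 = 203 + k^{2} + \frac{2 t^{2}}{14 + t}$)
$\frac{-44881 + 12072}{-34117 + V{\left(179,65 \right)}} = \frac{-44881 + 12072}{-34117 + \frac{2 \cdot 179^{2} + \left(14 + 179\right) \left(203 + 65^{2}\right)}{14 + 179}} = - \frac{32809}{-34117 + \frac{2 \cdot 32041 + 193 \left(203 + 4225\right)}{193}} = - \frac{32809}{-34117 + \frac{64082 + 193 \cdot 4428}{193}} = - \frac{32809}{-34117 + \frac{64082 + 854604}{193}} = - \frac{32809}{-34117 + \frac{1}{193} \cdot 918686} = - \frac{32809}{-34117 + \frac{918686}{193}} = - \frac{32809}{- \frac{5665895}{193}} = \left(-32809\right) \left(- \frac{193}{5665895}\right) = \frac{147259}{131765}$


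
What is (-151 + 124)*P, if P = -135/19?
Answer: 3645/19 ≈ 191.84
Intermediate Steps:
P = -135/19 (P = -135*1/19 = -135/19 ≈ -7.1053)
(-151 + 124)*P = (-151 + 124)*(-135/19) = -27*(-135/19) = 3645/19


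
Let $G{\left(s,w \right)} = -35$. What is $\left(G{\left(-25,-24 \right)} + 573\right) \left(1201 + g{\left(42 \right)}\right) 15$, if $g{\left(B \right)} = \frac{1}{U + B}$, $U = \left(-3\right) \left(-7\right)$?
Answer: $\frac{203536160}{21} \approx 9.6922 \cdot 10^{6}$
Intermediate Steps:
$U = 21$
$g{\left(B \right)} = \frac{1}{21 + B}$
$\left(G{\left(-25,-24 \right)} + 573\right) \left(1201 + g{\left(42 \right)}\right) 15 = \left(-35 + 573\right) \left(1201 + \frac{1}{21 + 42}\right) 15 = 538 \left(1201 + \frac{1}{63}\right) 15 = 538 \cdot \frac{75664}{63} \cdot 15 = \frac{40707232}{63} \cdot 15 = \frac{203536160}{21}$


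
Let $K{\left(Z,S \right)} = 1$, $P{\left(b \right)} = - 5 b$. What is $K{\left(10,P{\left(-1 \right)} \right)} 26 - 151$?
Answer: $-125$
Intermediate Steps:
$K{\left(10,P{\left(-1 \right)} \right)} 26 - 151 = 1 \cdot 26 - 151 = 26 - 151 = -125$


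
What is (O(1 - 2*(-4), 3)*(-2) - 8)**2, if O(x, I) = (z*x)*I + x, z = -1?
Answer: 784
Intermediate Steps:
O(x, I) = x - I*x (O(x, I) = (-x)*I + x = -I*x + x = x - I*x)
(O(1 - 2*(-4), 3)*(-2) - 8)**2 = (((1 - 2*(-4))*(1 - 1*3))*(-2) - 8)**2 = (((1 + 8)*(1 - 3))*(-2) - 8)**2 = ((9*(-2))*(-2) - 8)**2 = (-18*(-2) - 8)**2 = (36 - 8)**2 = 28**2 = 784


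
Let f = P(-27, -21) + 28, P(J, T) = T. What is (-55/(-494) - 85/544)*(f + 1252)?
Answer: -446945/7904 ≈ -56.547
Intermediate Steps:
f = 7 (f = -21 + 28 = 7)
(-55/(-494) - 85/544)*(f + 1252) = (-55/(-494) - 85/544)*(7 + 1252) = (-55*(-1/494) - 85*1/544)*1259 = (55/494 - 5/32)*1259 = -355/7904*1259 = -446945/7904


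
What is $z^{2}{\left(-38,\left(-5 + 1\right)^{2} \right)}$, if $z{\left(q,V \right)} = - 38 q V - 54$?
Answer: $531302500$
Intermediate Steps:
$z{\left(q,V \right)} = -54 - 38 V q$ ($z{\left(q,V \right)} = - 38 V q - 54 = -54 - 38 V q$)
$z^{2}{\left(-38,\left(-5 + 1\right)^{2} \right)} = \left(-54 - 38 \left(-5 + 1\right)^{2} \left(-38\right)\right)^{2} = \left(-54 - 38 \left(-4\right)^{2} \left(-38\right)\right)^{2} = \left(-54 - 608 \left(-38\right)\right)^{2} = \left(-54 + 23104\right)^{2} = 23050^{2} = 531302500$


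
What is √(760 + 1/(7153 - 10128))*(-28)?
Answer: -4*√269058881/85 ≈ -771.91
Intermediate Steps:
√(760 + 1/(7153 - 10128))*(-28) = √(760 + 1/(-2975))*(-28) = √(760 - 1/2975)*(-28) = √(2260999/2975)*(-28) = (√269058881/595)*(-28) = -4*√269058881/85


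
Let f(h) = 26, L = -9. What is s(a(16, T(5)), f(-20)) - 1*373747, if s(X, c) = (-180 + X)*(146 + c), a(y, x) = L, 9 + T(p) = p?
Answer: -406255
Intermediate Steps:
T(p) = -9 + p
a(y, x) = -9
s(a(16, T(5)), f(-20)) - 1*373747 = (-26280 - 180*26 + 146*(-9) - 9*26) - 1*373747 = (-26280 - 4680 - 1314 - 234) - 373747 = -32508 - 373747 = -406255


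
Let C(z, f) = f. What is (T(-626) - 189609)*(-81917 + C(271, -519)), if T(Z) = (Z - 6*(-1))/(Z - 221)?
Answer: 13239073462508/847 ≈ 1.5631e+10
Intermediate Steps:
T(Z) = (6 + Z)/(-221 + Z) (T(Z) = (Z + 6)/(-221 + Z) = (6 + Z)/(-221 + Z))
(T(-626) - 189609)*(-81917 + C(271, -519)) = ((6 - 626)/(-221 - 626) - 189609)*(-81917 - 519) = (-620/(-847) - 189609)*(-82436) = (-1/847*(-620) - 189609)*(-82436) = (620/847 - 189609)*(-82436) = -160598203/847*(-82436) = 13239073462508/847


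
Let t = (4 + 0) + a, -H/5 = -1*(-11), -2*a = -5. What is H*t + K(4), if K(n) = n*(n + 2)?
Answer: -667/2 ≈ -333.50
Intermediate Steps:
a = 5/2 (a = -1/2*(-5) = 5/2 ≈ 2.5000)
K(n) = n*(2 + n)
H = -55 (H = -(-5)*(-11) = -5*11 = -55)
t = 13/2 (t = (4 + 0) + 5/2 = 4 + 5/2 = 13/2 ≈ 6.5000)
H*t + K(4) = -55*13/2 + 4*(2 + 4) = -715/2 + 4*6 = -715/2 + 24 = -667/2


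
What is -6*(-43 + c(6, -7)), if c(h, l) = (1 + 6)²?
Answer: -36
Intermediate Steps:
c(h, l) = 49 (c(h, l) = 7² = 49)
-6*(-43 + c(6, -7)) = -6*(-43 + 49) = -6*6 = -36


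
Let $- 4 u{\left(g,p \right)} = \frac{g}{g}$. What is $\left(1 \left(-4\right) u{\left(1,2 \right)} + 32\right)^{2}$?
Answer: $1089$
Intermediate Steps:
$u{\left(g,p \right)} = - \frac{1}{4}$ ($u{\left(g,p \right)} = - \frac{g \frac{1}{g}}{4} = \left(- \frac{1}{4}\right) 1 = - \frac{1}{4}$)
$\left(1 \left(-4\right) u{\left(1,2 \right)} + 32\right)^{2} = \left(1 \left(-4\right) \left(- \frac{1}{4}\right) + 32\right)^{2} = \left(\left(-4\right) \left(- \frac{1}{4}\right) + 32\right)^{2} = \left(1 + 32\right)^{2} = 33^{2} = 1089$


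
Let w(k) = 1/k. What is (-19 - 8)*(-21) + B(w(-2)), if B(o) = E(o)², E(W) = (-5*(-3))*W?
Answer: 2493/4 ≈ 623.25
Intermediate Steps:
E(W) = 15*W
B(o) = 225*o² (B(o) = (15*o)² = 225*o²)
(-19 - 8)*(-21) + B(w(-2)) = (-19 - 8)*(-21) + 225*(1/(-2))² = -27*(-21) + 225*(-½)² = 567 + 225*(¼) = 567 + 225/4 = 2493/4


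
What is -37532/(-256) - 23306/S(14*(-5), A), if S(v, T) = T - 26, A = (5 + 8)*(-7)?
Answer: 2589395/7488 ≈ 345.81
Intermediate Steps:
A = -91 (A = 13*(-7) = -91)
S(v, T) = -26 + T
-37532/(-256) - 23306/S(14*(-5), A) = -37532/(-256) - 23306/(-26 - 91) = -37532*(-1/256) - 23306/(-117) = 9383/64 - 23306*(-1/117) = 9383/64 + 23306/117 = 2589395/7488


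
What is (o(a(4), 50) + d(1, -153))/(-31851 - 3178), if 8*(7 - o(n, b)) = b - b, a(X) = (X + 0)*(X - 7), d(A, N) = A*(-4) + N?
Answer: 150/35029 ≈ 0.0042822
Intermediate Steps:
d(A, N) = N - 4*A (d(A, N) = -4*A + N = N - 4*A)
a(X) = X*(-7 + X)
o(n, b) = 7 (o(n, b) = 7 - (b - b)/8 = 7 - ⅛*0 = 7 + 0 = 7)
(o(a(4), 50) + d(1, -153))/(-31851 - 3178) = (7 + (-153 - 4*1))/(-31851 - 3178) = (7 + (-153 - 4))/(-35029) = (7 - 157)*(-1/35029) = -150*(-1/35029) = 150/35029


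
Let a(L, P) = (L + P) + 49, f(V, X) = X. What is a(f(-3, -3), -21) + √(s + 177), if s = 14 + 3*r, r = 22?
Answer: 25 + √257 ≈ 41.031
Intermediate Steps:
s = 80 (s = 14 + 3*22 = 14 + 66 = 80)
a(L, P) = 49 + L + P
a(f(-3, -3), -21) + √(s + 177) = (49 - 3 - 21) + √(80 + 177) = 25 + √257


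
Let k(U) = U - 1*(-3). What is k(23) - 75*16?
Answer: -1174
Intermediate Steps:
k(U) = 3 + U (k(U) = U + 3 = 3 + U)
k(23) - 75*16 = (3 + 23) - 75*16 = 26 - 1200 = -1174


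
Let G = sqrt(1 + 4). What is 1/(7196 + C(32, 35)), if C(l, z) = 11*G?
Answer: 7196/51781811 - 11*sqrt(5)/51781811 ≈ 0.00013849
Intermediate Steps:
G = sqrt(5) ≈ 2.2361
C(l, z) = 11*sqrt(5)
1/(7196 + C(32, 35)) = 1/(7196 + 11*sqrt(5))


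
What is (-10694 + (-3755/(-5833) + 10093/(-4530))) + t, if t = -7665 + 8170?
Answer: -269270801929/26423490 ≈ -10191.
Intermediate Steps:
t = 505
(-10694 + (-3755/(-5833) + 10093/(-4530))) + t = (-10694 + (-3755/(-5833) + 10093/(-4530))) + 505 = (-10694 + (-3755*(-1/5833) + 10093*(-1/4530))) + 505 = (-10694 + (3755/5833 - 10093/4530)) + 505 = (-10694 - 41862319/26423490) + 505 = -282614664379/26423490 + 505 = -269270801929/26423490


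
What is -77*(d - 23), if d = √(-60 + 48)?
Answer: 1771 - 154*I*√3 ≈ 1771.0 - 266.74*I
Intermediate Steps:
d = 2*I*√3 (d = √(-12) = 2*I*√3 ≈ 3.4641*I)
-77*(d - 23) = -77*(2*I*√3 - 23) = -77*(-23 + 2*I*√3) = 1771 - 154*I*√3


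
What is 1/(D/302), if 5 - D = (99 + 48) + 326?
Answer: -151/234 ≈ -0.64530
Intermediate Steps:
D = -468 (D = 5 - ((99 + 48) + 326) = 5 - (147 + 326) = 5 - 1*473 = 5 - 473 = -468)
1/(D/302) = 1/(-468/302) = 1/(-468*1/302) = 1/(-234/151) = -151/234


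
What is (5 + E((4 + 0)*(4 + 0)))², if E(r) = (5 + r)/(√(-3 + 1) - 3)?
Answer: -818/121 + 336*I*√2/121 ≈ -6.7603 + 3.9271*I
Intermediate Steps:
E(r) = (5 + r)/(-3 + I*√2) (E(r) = (5 + r)/(√(-2) - 3) = (5 + r)/(I*√2 - 3) = (5 + r)/(-3 + I*√2))
(5 + E((4 + 0)*(4 + 0)))² = (5 + (-15/11 - 3*(4 + 0)*(4 + 0)/11 - 5*I*√2/11 - I*(4 + 0)*(4 + 0)*√2/11))² = (5 + (-15/11 - 12*4/11 - 5*I*√2/11 - I*4*4*√2/11))² = (5 + (-15/11 - 3/11*16 - 5*I*√2/11 - 1/11*I*16*√2))² = (5 + (-15/11 - 48/11 - 5*I*√2/11 - 16*I*√2/11))² = (5 + (-63/11 - 21*I*√2/11))² = (-8/11 - 21*I*√2/11)²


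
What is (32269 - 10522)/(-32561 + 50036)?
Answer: 7249/5825 ≈ 1.2445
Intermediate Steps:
(32269 - 10522)/(-32561 + 50036) = 21747/17475 = 21747*(1/17475) = 7249/5825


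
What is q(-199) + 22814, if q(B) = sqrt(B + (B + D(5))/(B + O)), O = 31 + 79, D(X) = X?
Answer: 22814 + I*sqrt(1559013)/89 ≈ 22814.0 + 14.029*I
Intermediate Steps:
O = 110
q(B) = sqrt(B + (5 + B)/(110 + B)) (q(B) = sqrt(B + (B + 5)/(B + 110)) = sqrt(B + (5 + B)/(110 + B)))
q(-199) + 22814 = sqrt((5 - 199 - 199*(110 - 199))/(110 - 199)) + 22814 = sqrt((5 - 199 - 199*(-89))/(-89)) + 22814 = sqrt(-(5 - 199 + 17711)/89) + 22814 = sqrt(-1/89*17517) + 22814 = sqrt(-17517/89) + 22814 = I*sqrt(1559013)/89 + 22814 = 22814 + I*sqrt(1559013)/89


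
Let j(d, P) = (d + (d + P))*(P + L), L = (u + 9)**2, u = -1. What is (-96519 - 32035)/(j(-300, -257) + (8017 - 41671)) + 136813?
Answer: 18024573757/131747 ≈ 1.3681e+5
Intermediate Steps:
L = 64 (L = (-1 + 9)**2 = 8**2 = 64)
j(d, P) = (64 + P)*(P + 2*d) (j(d, P) = (d + (d + P))*(P + 64) = (d + (P + d))*(64 + P) = (P + 2*d)*(64 + P) = (64 + P)*(P + 2*d))
(-96519 - 32035)/(j(-300, -257) + (8017 - 41671)) + 136813 = (-96519 - 32035)/(((-257)**2 + 64*(-257) + 128*(-300) + 2*(-257)*(-300)) + (8017 - 41671)) + 136813 = -128554/((66049 - 16448 - 38400 + 154200) - 33654) + 136813 = -128554/(165401 - 33654) + 136813 = -128554/131747 + 136813 = 18024573757/131747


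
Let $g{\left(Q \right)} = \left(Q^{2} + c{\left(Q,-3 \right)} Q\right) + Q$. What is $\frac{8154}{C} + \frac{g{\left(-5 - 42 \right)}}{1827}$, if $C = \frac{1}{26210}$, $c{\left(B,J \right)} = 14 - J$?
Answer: $\frac{13464129467}{63} \approx 2.1372 \cdot 10^{8}$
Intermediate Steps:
$g{\left(Q \right)} = Q^{2} + 18 Q$ ($g{\left(Q \right)} = \left(Q^{2} + \left(14 - -3\right) Q\right) + Q = \left(Q^{2} + \left(14 + 3\right) Q\right) + Q = \left(Q^{2} + 17 Q\right) + Q = Q^{2} + 18 Q$)
$C = \frac{1}{26210} \approx 3.8153 \cdot 10^{-5}$
$\frac{8154}{C} + \frac{g{\left(-5 - 42 \right)}}{1827} = 8154 \frac{1}{\frac{1}{26210}} + \frac{\left(-5 - 42\right) \left(18 - 47\right)}{1827} = 8154 \cdot 26210 + \left(-5 - 42\right) \left(18 - 47\right) \frac{1}{1827} = 213716340 + - 47 \left(18 - 47\right) \frac{1}{1827} = 213716340 + \left(-47\right) \left(-29\right) \frac{1}{1827} = 213716340 + 1363 \cdot \frac{1}{1827} = 213716340 + \frac{47}{63} = \frac{13464129467}{63}$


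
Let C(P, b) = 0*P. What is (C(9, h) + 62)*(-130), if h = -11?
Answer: -8060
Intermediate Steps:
C(P, b) = 0
(C(9, h) + 62)*(-130) = (0 + 62)*(-130) = 62*(-130) = -8060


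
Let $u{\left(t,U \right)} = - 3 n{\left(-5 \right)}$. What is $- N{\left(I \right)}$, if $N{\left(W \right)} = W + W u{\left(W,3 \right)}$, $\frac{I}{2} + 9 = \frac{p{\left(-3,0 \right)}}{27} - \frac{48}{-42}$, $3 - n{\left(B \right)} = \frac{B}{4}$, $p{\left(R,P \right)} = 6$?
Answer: $- \frac{22607}{126} \approx -179.42$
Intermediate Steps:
$n{\left(B \right)} = 3 - \frac{B}{4}$
$u{\left(t,U \right)} = - \frac{51}{4}$ ($u{\left(t,U \right)} = - 3 \left(3 - - \frac{5}{4}\right) = - 3 \left(3 + \frac{5}{4}\right) = \left(-3\right) \frac{17}{4} = - \frac{51}{4}$)
$I = - \frac{962}{63}$ ($I = -18 + 2 \left(\frac{6}{27} - \frac{48}{-42}\right) = -18 + 2 \left(6 \cdot \frac{1}{27} - - \frac{8}{7}\right) = -18 + 2 \left(\frac{2}{9} + \frac{8}{7}\right) = -18 + 2 \cdot \frac{86}{63} = -18 + \frac{172}{63} = - \frac{962}{63} \approx -15.27$)
$N{\left(W \right)} = - \frac{47 W}{4}$ ($N{\left(W \right)} = W + W \left(- \frac{51}{4}\right) = W - \frac{51 W}{4} = - \frac{47 W}{4}$)
$- N{\left(I \right)} = - \frac{\left(-47\right) \left(-962\right)}{4 \cdot 63} = \left(-1\right) \frac{22607}{126} = - \frac{22607}{126}$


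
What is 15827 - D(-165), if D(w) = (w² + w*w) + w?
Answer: -38458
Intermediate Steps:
D(w) = w + 2*w² (D(w) = (w² + w²) + w = 2*w² + w = w + 2*w²)
15827 - D(-165) = 15827 - (-165)*(1 + 2*(-165)) = 15827 - (-165)*(1 - 330) = 15827 - (-165)*(-329) = 15827 - 1*54285 = 15827 - 54285 = -38458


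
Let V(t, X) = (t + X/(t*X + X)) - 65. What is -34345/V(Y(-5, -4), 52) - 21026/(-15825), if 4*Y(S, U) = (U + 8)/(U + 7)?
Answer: 6538242442/12137775 ≈ 538.67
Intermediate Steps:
Y(S, U) = (8 + U)/(4*(7 + U)) (Y(S, U) = ((U + 8)/(U + 7))/4 = ((8 + U)/(7 + U))/4 = (8 + U)/(4*(7 + U)))
V(t, X) = -65 + t + X/(X + X*t) (V(t, X) = (t + X/(X*t + X)) - 65 = (t + X/(X + X*t)) - 65 = -65 + t + X/(X + X*t))
-34345/V(Y(-5, -4), 52) - 21026/(-15825) = -34345*(1 + (8 - 4)/(4*(7 - 4)))/(-64 + ((8 - 4)/(4*(7 - 4)))² - 16*(8 - 4)/(7 - 4)) - 21026/(-15825) = -34345*(1 + (¼)*4/3)/(-64 + ((¼)*4/3)² - 16*4/3) - 21026*(-1/15825) = -34345*(1 + (¼)*(⅓)*4)/(-64 + ((¼)*(⅓)*4)² - 16*4/3) + 21026/15825 = -34345*(1 + ⅓)/(-64 + (⅓)² - 64*⅓) + 21026/15825 = -34345*4/(3*(-64 + ⅑ - 64/3)) + 21026/15825 = -34345/((¾)*(-767/9)) + 21026/15825 = -34345/(-767/12) + 21026/15825 = -34345*(-12/767) + 21026/15825 = 412140/767 + 21026/15825 = 6538242442/12137775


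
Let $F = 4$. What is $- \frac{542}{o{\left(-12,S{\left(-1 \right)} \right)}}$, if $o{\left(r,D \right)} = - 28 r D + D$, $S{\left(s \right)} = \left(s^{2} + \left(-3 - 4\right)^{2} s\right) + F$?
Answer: $\frac{271}{7414} \approx 0.036552$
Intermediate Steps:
$S{\left(s \right)} = 4 + s^{2} + 49 s$ ($S{\left(s \right)} = \left(s^{2} + \left(-3 - 4\right)^{2} s\right) + 4 = \left(s^{2} + \left(-7\right)^{2} s\right) + 4 = \left(s^{2} + 49 s\right) + 4 = 4 + s^{2} + 49 s$)
$o{\left(r,D \right)} = D - 28 D r$ ($o{\left(r,D \right)} = - 28 D r + D = D - 28 D r$)
$- \frac{542}{o{\left(-12,S{\left(-1 \right)} \right)}} = - \frac{542}{\left(4 + \left(-1\right)^{2} + 49 \left(-1\right)\right) \left(1 - -336\right)} = - \frac{542}{\left(4 + 1 - 49\right) \left(1 + 336\right)} = - \frac{542}{\left(-44\right) 337} = - \frac{542}{-14828} = \left(-542\right) \left(- \frac{1}{14828}\right) = \frac{271}{7414}$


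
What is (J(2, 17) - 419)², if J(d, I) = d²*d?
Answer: 168921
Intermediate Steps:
J(d, I) = d³
(J(2, 17) - 419)² = (2³ - 419)² = (8 - 419)² = (-411)² = 168921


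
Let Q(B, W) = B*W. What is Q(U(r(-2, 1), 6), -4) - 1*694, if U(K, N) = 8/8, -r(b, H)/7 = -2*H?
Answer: -698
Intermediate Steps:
r(b, H) = 14*H (r(b, H) = -(-14)*H = 14*H)
U(K, N) = 1 (U(K, N) = 8*(⅛) = 1)
Q(U(r(-2, 1), 6), -4) - 1*694 = 1*(-4) - 1*694 = -4 - 694 = -698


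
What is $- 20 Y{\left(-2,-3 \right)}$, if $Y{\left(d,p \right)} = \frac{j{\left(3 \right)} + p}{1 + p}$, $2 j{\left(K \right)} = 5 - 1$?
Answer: $-10$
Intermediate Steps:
$j{\left(K \right)} = 2$ ($j{\left(K \right)} = \frac{5 - 1}{2} = \frac{1}{2} \cdot 4 = 2$)
$Y{\left(d,p \right)} = \frac{2 + p}{1 + p}$
$- 20 Y{\left(-2,-3 \right)} = - 20 \frac{2 - 3}{1 - 3} = - 20 \frac{1}{-2} \left(-1\right) = - 20 \left(\left(- \frac{1}{2}\right) \left(-1\right)\right) = \left(-20\right) \frac{1}{2} = -10$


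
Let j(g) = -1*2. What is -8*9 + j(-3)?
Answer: -74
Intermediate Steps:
j(g) = -2
-8*9 + j(-3) = -8*9 - 2 = -72 - 2 = -74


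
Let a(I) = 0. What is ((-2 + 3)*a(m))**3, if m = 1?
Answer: 0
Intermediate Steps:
((-2 + 3)*a(m))**3 = ((-2 + 3)*0)**3 = (1*0)**3 = 0**3 = 0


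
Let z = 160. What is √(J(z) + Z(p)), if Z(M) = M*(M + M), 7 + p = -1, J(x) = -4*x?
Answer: 16*I*√2 ≈ 22.627*I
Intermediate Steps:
p = -8 (p = -7 - 1 = -8)
Z(M) = 2*M² (Z(M) = M*(2*M) = 2*M²)
√(J(z) + Z(p)) = √(-4*160 + 2*(-8)²) = √(-640 + 2*64) = √(-640 + 128) = √(-512) = 16*I*√2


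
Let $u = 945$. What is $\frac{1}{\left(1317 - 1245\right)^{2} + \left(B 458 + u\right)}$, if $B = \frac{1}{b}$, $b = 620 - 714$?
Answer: $\frac{47}{287834} \approx 0.00016329$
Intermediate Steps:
$b = -94$
$B = - \frac{1}{94}$ ($B = \frac{1}{-94} = - \frac{1}{94} \approx -0.010638$)
$\frac{1}{\left(1317 - 1245\right)^{2} + \left(B 458 + u\right)} = \frac{1}{\left(1317 - 1245\right)^{2} + \left(\left(- \frac{1}{94}\right) 458 + 945\right)} = \frac{1}{72^{2} + \left(- \frac{229}{47} + 945\right)} = \frac{1}{5184 + \frac{44186}{47}} = \frac{1}{\frac{287834}{47}} = \frac{47}{287834}$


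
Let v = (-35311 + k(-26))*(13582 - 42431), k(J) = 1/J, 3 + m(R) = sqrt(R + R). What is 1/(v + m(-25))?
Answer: 137726637282/140300492729346104005 - 676*I*sqrt(2)/140300492729346104005 ≈ 9.8165e-10 - 6.814e-18*I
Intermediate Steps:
m(R) = -3 + sqrt(2)*sqrt(R) (m(R) = -3 + sqrt(R + R) = -3 + sqrt(2*R) = -3 + sqrt(2)*sqrt(R))
v = 26485891863/26 (v = (-35311 + 1/(-26))*(13582 - 42431) = (-35311 - 1/26)*(-28849) = -918087/26*(-28849) = 26485891863/26 ≈ 1.0187e+9)
1/(v + m(-25)) = 1/(26485891863/26 + (-3 + sqrt(2)*sqrt(-25))) = 1/(26485891863/26 + (-3 + sqrt(2)*(5*I))) = 1/(26485891863/26 + (-3 + 5*I*sqrt(2))) = 1/(26485891785/26 + 5*I*sqrt(2))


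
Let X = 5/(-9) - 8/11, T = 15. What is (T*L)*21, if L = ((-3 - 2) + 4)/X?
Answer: 31185/127 ≈ 245.55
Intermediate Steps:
X = -127/99 (X = 5*(-⅑) - 8*1/11 = -5/9 - 8/11 = -127/99 ≈ -1.2828)
L = 99/127 (L = ((-3 - 2) + 4)/(-127/99) = (-5 + 4)*(-99/127) = -1*(-99/127) = 99/127 ≈ 0.77953)
(T*L)*21 = (15*(99/127))*21 = (1485/127)*21 = 31185/127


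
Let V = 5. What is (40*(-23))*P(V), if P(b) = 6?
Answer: -5520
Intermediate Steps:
(40*(-23))*P(V) = (40*(-23))*6 = -920*6 = -5520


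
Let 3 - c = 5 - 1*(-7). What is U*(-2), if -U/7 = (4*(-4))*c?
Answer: 2016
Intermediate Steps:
c = -9 (c = 3 - (5 - 1*(-7)) = 3 - (5 + 7) = 3 - 1*12 = 3 - 12 = -9)
U = -1008 (U = -7*4*(-4)*(-9) = -(-112)*(-9) = -7*144 = -1008)
U*(-2) = -1008*(-2) = 2016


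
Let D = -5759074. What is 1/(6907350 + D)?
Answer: 1/1148276 ≈ 8.7087e-7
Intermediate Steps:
1/(6907350 + D) = 1/(6907350 - 5759074) = 1/1148276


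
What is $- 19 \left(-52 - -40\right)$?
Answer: $228$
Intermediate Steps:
$- 19 \left(-52 - -40\right) = - 19 \left(-52 + 40\right) = \left(-19\right) \left(-12\right) = 228$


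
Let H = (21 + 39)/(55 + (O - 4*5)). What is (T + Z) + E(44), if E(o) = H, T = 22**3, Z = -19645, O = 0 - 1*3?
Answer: -71961/8 ≈ -8995.1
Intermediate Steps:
O = -3 (O = 0 - 3 = -3)
T = 10648
H = 15/8 (H = (21 + 39)/(55 + (-3 - 4*5)) = 60/(55 + (-3 - 20)) = 60/(55 - 23) = 60/32 = 60*(1/32) = 15/8 ≈ 1.8750)
E(o) = 15/8
(T + Z) + E(44) = (10648 - 19645) + 15/8 = -8997 + 15/8 = -71961/8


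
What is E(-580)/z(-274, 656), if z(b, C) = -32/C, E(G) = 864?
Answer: -17712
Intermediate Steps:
E(-580)/z(-274, 656) = 864/((-32/656)) = 864/((-32*1/656)) = 864/(-2/41) = 864*(-41/2) = -17712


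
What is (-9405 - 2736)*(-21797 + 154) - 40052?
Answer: 262727611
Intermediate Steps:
(-9405 - 2736)*(-21797 + 154) - 40052 = -12141*(-21643) - 40052 = 262767663 - 40052 = 262727611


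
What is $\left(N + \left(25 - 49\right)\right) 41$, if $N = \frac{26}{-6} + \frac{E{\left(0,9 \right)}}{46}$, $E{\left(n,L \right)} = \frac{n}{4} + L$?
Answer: $- \frac{159203}{138} \approx -1153.6$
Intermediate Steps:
$E{\left(n,L \right)} = L + \frac{n}{4}$ ($E{\left(n,L \right)} = \frac{n}{4} + L = L + \frac{n}{4}$)
$N = - \frac{571}{138}$ ($N = \frac{26}{-6} + \frac{9 + \frac{1}{4} \cdot 0}{46} = 26 \left(- \frac{1}{6}\right) + \left(9 + 0\right) \frac{1}{46} = - \frac{13}{3} + 9 \cdot \frac{1}{46} = - \frac{13}{3} + \frac{9}{46} = - \frac{571}{138} \approx -4.1377$)
$\left(N + \left(25 - 49\right)\right) 41 = \left(- \frac{571}{138} + \left(25 - 49\right)\right) 41 = \left(- \frac{571}{138} - 24\right) 41 = \left(- \frac{3883}{138}\right) 41 = - \frac{159203}{138}$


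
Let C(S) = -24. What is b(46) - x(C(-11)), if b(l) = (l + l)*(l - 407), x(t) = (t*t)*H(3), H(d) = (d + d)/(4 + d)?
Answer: -235940/7 ≈ -33706.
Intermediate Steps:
H(d) = 2*d/(4 + d) (H(d) = (2*d)/(4 + d) = 2*d/(4 + d))
x(t) = 6*t²/7 (x(t) = (t*t)*(2*3/(4 + 3)) = t²*(2*3/7) = t²*(2*3*(⅐)) = t²*(6/7) = 6*t²/7)
b(l) = 2*l*(-407 + l) (b(l) = (2*l)*(-407 + l) = 2*l*(-407 + l))
b(46) - x(C(-11)) = 2*46*(-407 + 46) - 6*(-24)²/7 = 2*46*(-361) - 6*576/7 = -33212 - 1*3456/7 = -33212 - 3456/7 = -235940/7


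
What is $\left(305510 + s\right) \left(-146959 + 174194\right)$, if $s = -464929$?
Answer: $-4341776465$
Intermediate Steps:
$\left(305510 + s\right) \left(-146959 + 174194\right) = \left(305510 - 464929\right) \left(-146959 + 174194\right) = \left(-159419\right) 27235 = -4341776465$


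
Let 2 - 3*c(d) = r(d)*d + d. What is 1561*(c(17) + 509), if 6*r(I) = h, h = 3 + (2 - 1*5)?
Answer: 786744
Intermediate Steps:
h = 0 (h = 3 + (2 - 5) = 3 - 3 = 0)
r(I) = 0 (r(I) = (1/6)*0 = 0)
c(d) = 2/3 - d/3 (c(d) = 2/3 - (0*d + d)/3 = 2/3 - (0 + d)/3 = 2/3 - d/3)
1561*(c(17) + 509) = 1561*((2/3 - 1/3*17) + 509) = 1561*((2/3 - 17/3) + 509) = 1561*(-5 + 509) = 1561*504 = 786744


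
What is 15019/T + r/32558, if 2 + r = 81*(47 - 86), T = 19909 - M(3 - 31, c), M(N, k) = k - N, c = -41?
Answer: 106503790/162155119 ≈ 0.65680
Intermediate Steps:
T = 19922 (T = 19909 - (-41 - (3 - 31)) = 19909 - (-41 - 1*(-28)) = 19909 - (-41 + 28) = 19909 - 1*(-13) = 19909 + 13 = 19922)
r = -3161 (r = -2 + 81*(47 - 86) = -2 + 81*(-39) = -2 - 3159 = -3161)
15019/T + r/32558 = 15019/19922 - 3161/32558 = 106503790/162155119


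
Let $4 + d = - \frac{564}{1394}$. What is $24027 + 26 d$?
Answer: $\frac{16666999}{697} \approx 23912.0$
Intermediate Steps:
$d = - \frac{3070}{697}$ ($d = -4 - \frac{564}{1394} = -4 - \frac{282}{697} = - \frac{3070}{697} \approx -4.4046$)
$24027 + 26 d = 24027 + 26 \left(- \frac{3070}{697}\right) = 24027 - \frac{79820}{697} = \frac{16666999}{697}$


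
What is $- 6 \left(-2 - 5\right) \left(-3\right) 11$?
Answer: $-1386$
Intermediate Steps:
$- 6 \left(-2 - 5\right) \left(-3\right) 11 = - 6 \left(\left(-7\right) \left(-3\right)\right) 11 = \left(-6\right) 21 \cdot 11 = \left(-126\right) 11 = -1386$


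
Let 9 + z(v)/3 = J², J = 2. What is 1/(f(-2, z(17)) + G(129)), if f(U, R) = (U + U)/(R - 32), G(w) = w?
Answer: 47/6067 ≈ 0.0077468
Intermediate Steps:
z(v) = -15 (z(v) = -27 + 3*2² = -27 + 3*4 = -27 + 12 = -15)
f(U, R) = 2*U/(-32 + R) (f(U, R) = (2*U)/(-32 + R) = 2*U/(-32 + R))
1/(f(-2, z(17)) + G(129)) = 1/(2*(-2)/(-32 - 15) + 129) = 1/(2*(-2)/(-47) + 129) = 1/(2*(-2)*(-1/47) + 129) = 1/(4/47 + 129) = 1/(6067/47) = 47/6067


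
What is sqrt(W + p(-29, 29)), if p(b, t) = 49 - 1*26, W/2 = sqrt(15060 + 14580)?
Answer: sqrt(23 + 4*sqrt(7410)) ≈ 19.166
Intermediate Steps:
W = 4*sqrt(7410) (W = 2*sqrt(15060 + 14580) = 2*sqrt(29640) = 2*(2*sqrt(7410)) = 4*sqrt(7410) ≈ 344.33)
p(b, t) = 23 (p(b, t) = 49 - 26 = 23)
sqrt(W + p(-29, 29)) = sqrt(4*sqrt(7410) + 23) = sqrt(23 + 4*sqrt(7410))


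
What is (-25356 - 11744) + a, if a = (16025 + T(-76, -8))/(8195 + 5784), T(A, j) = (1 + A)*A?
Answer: -518599175/13979 ≈ -37098.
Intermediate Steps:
T(A, j) = A*(1 + A)
a = 21725/13979 (a = (16025 - 76*(1 - 76))/(8195 + 5784) = (16025 - 76*(-75))/13979 = (16025 + 5700)*(1/13979) = 21725*(1/13979) = 21725/13979 ≈ 1.5541)
(-25356 - 11744) + a = (-25356 - 11744) + 21725/13979 = -37100 + 21725/13979 = -518599175/13979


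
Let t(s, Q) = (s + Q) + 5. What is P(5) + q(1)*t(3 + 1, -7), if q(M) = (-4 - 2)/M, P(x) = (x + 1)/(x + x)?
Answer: -57/5 ≈ -11.400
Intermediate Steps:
P(x) = (1 + x)/(2*x) (P(x) = (1 + x)/((2*x)) = (1 + x)*(1/(2*x)) = (1 + x)/(2*x))
t(s, Q) = 5 + Q + s (t(s, Q) = (Q + s) + 5 = 5 + Q + s)
q(M) = -6/M
P(5) + q(1)*t(3 + 1, -7) = (1/2)*(1 + 5)/5 + (-6/1)*(5 - 7 + (3 + 1)) = (1/2)*(1/5)*6 + (-6*1)*(5 - 7 + 4) = 3/5 - 6*2 = 3/5 - 12 = -57/5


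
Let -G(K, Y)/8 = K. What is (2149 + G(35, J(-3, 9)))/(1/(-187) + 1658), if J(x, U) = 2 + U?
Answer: 349503/310045 ≈ 1.1273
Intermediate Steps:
G(K, Y) = -8*K
(2149 + G(35, J(-3, 9)))/(1/(-187) + 1658) = (2149 - 8*35)/(1/(-187) + 1658) = (2149 - 280)/(-1/187 + 1658) = 1869/(310045/187) = 1869*(187/310045) = 349503/310045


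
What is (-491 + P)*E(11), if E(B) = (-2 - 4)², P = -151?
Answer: -23112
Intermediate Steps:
E(B) = 36 (E(B) = (-6)² = 36)
(-491 + P)*E(11) = (-491 - 151)*36 = -642*36 = -23112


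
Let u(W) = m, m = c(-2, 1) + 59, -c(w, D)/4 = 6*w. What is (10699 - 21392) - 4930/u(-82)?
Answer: -1149081/107 ≈ -10739.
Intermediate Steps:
c(w, D) = -24*w
m = 107 (m = -24*(-2) + 59 = 48 + 59 = 107)
u(W) = 107
(10699 - 21392) - 4930/u(-82) = (10699 - 21392) - 4930/107 = -10693 - 4930/107 = -1149081/107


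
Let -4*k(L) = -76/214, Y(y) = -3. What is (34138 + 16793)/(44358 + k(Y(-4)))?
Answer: 10899234/9492631 ≈ 1.1482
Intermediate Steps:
k(L) = 19/214 (k(L) = -(-19)/214 = -¼*(-38/107) = 19/214)
(34138 + 16793)/(44358 + k(Y(-4))) = (34138 + 16793)/(44358 + 19/214) = 50931/(9492631/214) = 50931*(214/9492631) = 10899234/9492631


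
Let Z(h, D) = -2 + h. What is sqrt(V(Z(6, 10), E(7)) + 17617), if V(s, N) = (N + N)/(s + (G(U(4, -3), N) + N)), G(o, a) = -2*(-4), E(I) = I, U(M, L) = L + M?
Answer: 3*sqrt(706667)/19 ≈ 132.73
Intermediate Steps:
G(o, a) = 8
V(s, N) = 2*N/(8 + N + s) (V(s, N) = (N + N)/(s + (8 + N)) = (2*N)/(8 + N + s) = 2*N/(8 + N + s))
sqrt(V(Z(6, 10), E(7)) + 17617) = sqrt(2*7/(8 + 7 + (-2 + 6)) + 17617) = sqrt(2*7/(8 + 7 + 4) + 17617) = sqrt(2*7/19 + 17617) = sqrt(2*7*(1/19) + 17617) = sqrt(14/19 + 17617) = sqrt(334737/19) = 3*sqrt(706667)/19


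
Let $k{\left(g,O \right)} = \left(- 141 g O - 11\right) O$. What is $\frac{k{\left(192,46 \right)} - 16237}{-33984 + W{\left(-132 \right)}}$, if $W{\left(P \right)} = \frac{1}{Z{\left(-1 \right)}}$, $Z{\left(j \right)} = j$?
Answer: $\frac{11460219}{6797} \approx 1686.1$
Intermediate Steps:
$W{\left(P \right)} = -1$ ($W{\left(P \right)} = \frac{1}{-1} = -1$)
$k{\left(g,O \right)} = O \left(-11 - 141 O g\right)$ ($k{\left(g,O \right)} = \left(- 141 O g - 11\right) O = \left(-11 - 141 O g\right) O = O \left(-11 - 141 O g\right)$)
$\frac{k{\left(192,46 \right)} - 16237}{-33984 + W{\left(-132 \right)}} = \frac{\left(-1\right) 46 \left(11 + 141 \cdot 46 \cdot 192\right) - 16237}{-33984 - 1} = \frac{\left(-1\right) 46 \left(11 + 1245312\right) - 16237}{-33985} = \left(\left(-1\right) 46 \cdot 1245323 - 16237\right) \left(- \frac{1}{33985}\right) = \left(-57284858 - 16237\right) \left(- \frac{1}{33985}\right) = \left(-57301095\right) \left(- \frac{1}{33985}\right) = \frac{11460219}{6797}$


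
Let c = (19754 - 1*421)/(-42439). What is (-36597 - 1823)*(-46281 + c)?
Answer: 75462208546640/42439 ≈ 1.7781e+9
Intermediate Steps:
c = -19333/42439 (c = (19754 - 421)*(-1/42439) = 19333*(-1/42439) = -19333/42439 ≈ -0.45555)
(-36597 - 1823)*(-46281 + c) = (-36597 - 1823)*(-46281 - 19333/42439) = -38420*(-1964138692/42439) = 75462208546640/42439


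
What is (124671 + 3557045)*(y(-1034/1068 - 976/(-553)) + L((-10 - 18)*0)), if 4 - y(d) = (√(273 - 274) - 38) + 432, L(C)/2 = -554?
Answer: -5515210568 - 3681716*I ≈ -5.5152e+9 - 3.6817e+6*I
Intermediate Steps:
L(C) = -1108 (L(C) = 2*(-554) = -1108)
y(d) = -390 - I (y(d) = 4 - ((√(273 - 274) - 38) + 432) = 4 - ((√(-1) - 38) + 432) = 4 - ((I - 38) + 432) = 4 - ((-38 + I) + 432) = 4 - (394 + I) = 4 + (-394 - I) = -390 - I)
(124671 + 3557045)*(y(-1034/1068 - 976/(-553)) + L((-10 - 18)*0)) = (124671 + 3557045)*((-390 - I) - 1108) = 3681716*(-1498 - I) = -5515210568 - 3681716*I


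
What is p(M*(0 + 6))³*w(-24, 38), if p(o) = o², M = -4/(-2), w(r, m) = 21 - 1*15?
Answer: 17915904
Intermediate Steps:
w(r, m) = 6 (w(r, m) = 21 - 15 = 6)
M = 2 (M = -4*(-½) = 2)
p(M*(0 + 6))³*w(-24, 38) = ((2*(0 + 6))²)³*6 = ((2*6)²)³*6 = (12²)³*6 = 144³*6 = 2985984*6 = 17915904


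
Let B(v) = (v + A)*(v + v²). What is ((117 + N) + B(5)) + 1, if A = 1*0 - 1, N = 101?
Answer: 339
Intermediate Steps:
A = -1 (A = 0 - 1 = -1)
B(v) = (-1 + v)*(v + v²) (B(v) = (v - 1)*(v + v²) = (-1 + v)*(v + v²))
((117 + N) + B(5)) + 1 = ((117 + 101) + (5³ - 1*5)) + 1 = (218 + (125 - 5)) + 1 = (218 + 120) + 1 = 338 + 1 = 339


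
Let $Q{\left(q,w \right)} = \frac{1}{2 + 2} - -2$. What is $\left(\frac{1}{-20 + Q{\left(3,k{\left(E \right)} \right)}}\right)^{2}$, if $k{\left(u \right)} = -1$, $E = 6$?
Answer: $\frac{16}{5041} \approx 0.003174$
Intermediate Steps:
$Q{\left(q,w \right)} = \frac{9}{4}$ ($Q{\left(q,w \right)} = \frac{1}{4} + 2 = \frac{9}{4}$)
$\left(\frac{1}{-20 + Q{\left(3,k{\left(E \right)} \right)}}\right)^{2} = \left(\frac{1}{-20 + \frac{9}{4}}\right)^{2} = \left(\frac{1}{- \frac{71}{4}}\right)^{2} = \left(- \frac{4}{71}\right)^{2} = \frac{16}{5041}$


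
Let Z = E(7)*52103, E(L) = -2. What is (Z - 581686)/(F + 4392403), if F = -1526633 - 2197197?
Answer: -685892/668573 ≈ -1.0259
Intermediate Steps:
F = -3723830
Z = -104206 (Z = -2*52103 = -104206)
(Z - 581686)/(F + 4392403) = (-104206 - 581686)/(-3723830 + 4392403) = -685892/668573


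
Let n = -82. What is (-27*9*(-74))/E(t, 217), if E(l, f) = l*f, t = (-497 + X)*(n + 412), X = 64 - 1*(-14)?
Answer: -2997/5000765 ≈ -0.00059931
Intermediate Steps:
X = 78 (X = 64 + 14 = 78)
t = -138270 (t = (-497 + 78)*(-82 + 412) = -419*330 = -138270)
E(l, f) = f*l
(-27*9*(-74))/E(t, 217) = (-27*9*(-74))/((217*(-138270))) = -243*(-74)/(-30004590) = 17982*(-1/30004590) = -2997/5000765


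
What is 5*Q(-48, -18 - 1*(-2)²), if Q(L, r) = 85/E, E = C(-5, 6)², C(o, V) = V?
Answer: 425/36 ≈ 11.806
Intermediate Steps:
E = 36 (E = 6² = 36)
Q(L, r) = 85/36
5*Q(-48, -18 - 1*(-2)²) = 5*(85/36) = 425/36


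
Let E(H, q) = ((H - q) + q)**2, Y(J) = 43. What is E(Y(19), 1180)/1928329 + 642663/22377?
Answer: 413102358400/14383406011 ≈ 28.721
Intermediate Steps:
E(H, q) = H**2
E(Y(19), 1180)/1928329 + 642663/22377 = 43**2/1928329 + 642663/22377 = 1849*(1/1928329) + 642663*(1/22377) = 1849/1928329 + 214221/7459 = 413102358400/14383406011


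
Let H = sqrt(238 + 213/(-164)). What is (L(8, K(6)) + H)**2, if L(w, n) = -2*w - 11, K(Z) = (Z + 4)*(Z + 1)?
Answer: (2214 - sqrt(1591579))**2/6724 ≈ 134.91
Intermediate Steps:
H = sqrt(1591579)/82 (H = sqrt(238 + 213*(-1/164)) = sqrt(238 - 213/164) = sqrt(38819/164) = sqrt(1591579)/82 ≈ 15.385)
K(Z) = (1 + Z)*(4 + Z) (K(Z) = (4 + Z)*(1 + Z) = (1 + Z)*(4 + Z))
L(w, n) = -11 - 2*w
(L(8, K(6)) + H)**2 = ((-11 - 2*8) + sqrt(1591579)/82)**2 = ((-11 - 16) + sqrt(1591579)/82)**2 = (-27 + sqrt(1591579)/82)**2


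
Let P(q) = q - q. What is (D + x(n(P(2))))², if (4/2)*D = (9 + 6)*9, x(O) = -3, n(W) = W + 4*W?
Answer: 16641/4 ≈ 4160.3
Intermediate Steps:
P(q) = 0
n(W) = 5*W
D = 135/2 (D = ((9 + 6)*9)/2 = (15*9)/2 = (½)*135 = 135/2 ≈ 67.500)
(D + x(n(P(2))))² = (135/2 - 3)² = (129/2)² = 16641/4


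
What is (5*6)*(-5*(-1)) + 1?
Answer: 151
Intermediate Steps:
(5*6)*(-5*(-1)) + 1 = 30*5 + 1 = 150 + 1 = 151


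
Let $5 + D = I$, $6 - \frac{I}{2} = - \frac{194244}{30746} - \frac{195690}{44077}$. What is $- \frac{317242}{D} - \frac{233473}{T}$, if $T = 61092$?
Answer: $- \frac{1194268970207796029}{107308362222900} \approx -11129.0$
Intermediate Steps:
$I = \frac{2064502380}{61599611}$ ($I = 12 - 2 \left(- \frac{194244}{30746} - \frac{195690}{44077}\right) = 12 - 2 \left(\left(-194244\right) \frac{1}{30746} - \frac{17790}{4007}\right) = 12 - 2 \left(- \frac{97122}{15373} - \frac{17790}{4007}\right) = 12 - - \frac{1325307048}{61599611} = 12 + \frac{1325307048}{61599611} = \frac{2064502380}{61599611} \approx 33.515$)
$D = \frac{1756504325}{61599611}$ ($D = -5 + \frac{2064502380}{61599611} = \frac{1756504325}{61599611} \approx 28.515$)
$- \frac{317242}{D} - \frac{233473}{T} = - \frac{317242}{\frac{1756504325}{61599611}} - \frac{233473}{61092} = \left(-317242\right) \frac{61599611}{1756504325} - \frac{233473}{61092} = - \frac{19541983792862}{1756504325} - \frac{233473}{61092} = - \frac{1194268970207796029}{107308362222900}$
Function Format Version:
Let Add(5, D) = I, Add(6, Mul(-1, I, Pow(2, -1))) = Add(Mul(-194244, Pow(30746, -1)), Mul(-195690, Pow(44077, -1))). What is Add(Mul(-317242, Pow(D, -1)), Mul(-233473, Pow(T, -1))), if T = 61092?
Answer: Rational(-1194268970207796029, 107308362222900) ≈ -11129.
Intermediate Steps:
I = Rational(2064502380, 61599611) (I = Add(12, Mul(-2, Add(Mul(-194244, Pow(30746, -1)), Mul(-195690, Pow(44077, -1))))) = Add(12, Mul(-2, Add(Mul(-194244, Rational(1, 30746)), Mul(-195690, Rational(1, 44077))))) = Add(12, Mul(-2, Add(Rational(-97122, 15373), Rational(-17790, 4007)))) = Add(12, Mul(-2, Rational(-662653524, 61599611))) = Add(12, Rational(1325307048, 61599611)) = Rational(2064502380, 61599611) ≈ 33.515)
D = Rational(1756504325, 61599611) (D = Add(-5, Rational(2064502380, 61599611)) = Rational(1756504325, 61599611) ≈ 28.515)
Add(Mul(-317242, Pow(D, -1)), Mul(-233473, Pow(T, -1))) = Add(Mul(-317242, Pow(Rational(1756504325, 61599611), -1)), Mul(-233473, Pow(61092, -1))) = Add(Mul(-317242, Rational(61599611, 1756504325)), Mul(-233473, Rational(1, 61092))) = Add(Rational(-19541983792862, 1756504325), Rational(-233473, 61092)) = Rational(-1194268970207796029, 107308362222900)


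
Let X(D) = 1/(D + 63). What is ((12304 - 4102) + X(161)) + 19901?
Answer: 6295073/224 ≈ 28103.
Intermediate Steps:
X(D) = 1/(63 + D)
((12304 - 4102) + X(161)) + 19901 = ((12304 - 4102) + 1/(63 + 161)) + 19901 = (8202 + 1/224) + 19901 = 1837249/224 + 19901 = 6295073/224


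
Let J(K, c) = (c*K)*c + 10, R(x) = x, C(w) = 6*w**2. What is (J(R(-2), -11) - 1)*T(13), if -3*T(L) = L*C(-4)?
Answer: 96928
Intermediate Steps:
T(L) = -32*L (T(L) = -L*6*(-4)**2/3 = -L*6*16/3 = -L*96/3 = -32*L)
J(K, c) = 10 + K*c**2 (J(K, c) = (K*c)*c + 10 = K*c**2 + 10 = 10 + K*c**2)
(J(R(-2), -11) - 1)*T(13) = ((10 - 2*(-11)**2) - 1)*(-32*13) = ((10 - 2*121) - 1)*(-416) = ((10 - 242) - 1)*(-416) = (-232 - 1)*(-416) = -233*(-416) = 96928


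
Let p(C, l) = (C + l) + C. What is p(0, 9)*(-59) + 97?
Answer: -434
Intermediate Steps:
p(C, l) = l + 2*C
p(0, 9)*(-59) + 97 = (9 + 2*0)*(-59) + 97 = (9 + 0)*(-59) + 97 = 9*(-59) + 97 = -531 + 97 = -434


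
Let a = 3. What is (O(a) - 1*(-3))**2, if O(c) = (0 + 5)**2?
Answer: 784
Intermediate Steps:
O(c) = 25 (O(c) = 5**2 = 25)
(O(a) - 1*(-3))**2 = (25 - 1*(-3))**2 = (25 + 3)**2 = 28**2 = 784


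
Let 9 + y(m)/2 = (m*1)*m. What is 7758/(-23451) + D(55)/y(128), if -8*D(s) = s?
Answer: -135592387/409610800 ≈ -0.33103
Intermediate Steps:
D(s) = -s/8
y(m) = -18 + 2*m² (y(m) = -18 + 2*((m*1)*m) = -18 + 2*(m*m) = -18 + 2*m²)
7758/(-23451) + D(55)/y(128) = 7758/(-23451) + (-⅛*55)/(-18 + 2*128²) = 7758*(-1/23451) - 55/(8*(-18 + 2*16384)) = -2586/7817 - 55/(8*(-18 + 32768)) = -2586/7817 - 55/8/32750 = -2586/7817 - 55/8*1/32750 = -2586/7817 - 11/52400 = -135592387/409610800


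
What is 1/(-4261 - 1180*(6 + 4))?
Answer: -1/16061 ≈ -6.2263e-5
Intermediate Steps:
1/(-4261 - 1180*(6 + 4)) = 1/(-4261 - 1180*10) = 1/(-4261 - 236*50) = 1/(-4261 - 11800) = 1/(-16061) = -1/16061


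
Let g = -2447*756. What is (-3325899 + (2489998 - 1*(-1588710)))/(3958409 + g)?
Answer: 752809/2108477 ≈ 0.35704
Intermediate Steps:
g = -1849932
(-3325899 + (2489998 - 1*(-1588710)))/(3958409 + g) = (-3325899 + (2489998 - 1*(-1588710)))/(3958409 - 1849932) = (-3325899 + (2489998 + 1588710))/2108477 = (-3325899 + 4078708)*(1/2108477) = 752809*(1/2108477) = 752809/2108477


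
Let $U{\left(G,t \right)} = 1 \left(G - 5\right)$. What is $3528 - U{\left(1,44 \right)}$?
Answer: $3532$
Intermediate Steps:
$U{\left(G,t \right)} = -5 + G$ ($U{\left(G,t \right)} = 1 \left(-5 + G\right) = -5 + G$)
$3528 - U{\left(1,44 \right)} = 3528 - \left(-5 + 1\right) = 3528 - -4 = 3528 + 4 = 3532$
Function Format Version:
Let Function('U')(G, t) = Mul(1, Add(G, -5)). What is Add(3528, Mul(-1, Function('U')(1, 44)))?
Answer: 3532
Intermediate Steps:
Function('U')(G, t) = Add(-5, G) (Function('U')(G, t) = Mul(1, Add(-5, G)) = Add(-5, G))
Add(3528, Mul(-1, Function('U')(1, 44))) = Add(3528, Mul(-1, Add(-5, 1))) = Add(3528, Mul(-1, -4)) = Add(3528, 4) = 3532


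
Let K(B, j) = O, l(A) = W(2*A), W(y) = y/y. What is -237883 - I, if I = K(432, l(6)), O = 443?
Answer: -238326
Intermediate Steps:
W(y) = 1
l(A) = 1
K(B, j) = 443
I = 443
-237883 - I = -237883 - 1*443 = -237883 - 443 = -238326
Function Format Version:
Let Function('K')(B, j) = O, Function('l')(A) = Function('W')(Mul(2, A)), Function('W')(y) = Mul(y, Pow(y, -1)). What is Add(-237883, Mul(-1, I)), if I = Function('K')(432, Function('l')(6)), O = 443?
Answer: -238326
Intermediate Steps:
Function('W')(y) = 1
Function('l')(A) = 1
Function('K')(B, j) = 443
I = 443
Add(-237883, Mul(-1, I)) = Add(-237883, Mul(-1, 443)) = Add(-237883, -443) = -238326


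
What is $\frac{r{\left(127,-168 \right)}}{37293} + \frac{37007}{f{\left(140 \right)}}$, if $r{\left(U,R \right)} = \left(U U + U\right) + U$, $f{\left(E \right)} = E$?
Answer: $\frac{460798557}{1740340} \approx 264.77$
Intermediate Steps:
$r{\left(U,R \right)} = U^{2} + 2 U$ ($r{\left(U,R \right)} = \left(U^{2} + U\right) + U = \left(U + U^{2}\right) + U = U^{2} + 2 U$)
$\frac{r{\left(127,-168 \right)}}{37293} + \frac{37007}{f{\left(140 \right)}} = \frac{127 \left(2 + 127\right)}{37293} + \frac{37007}{140} = 127 \cdot 129 \cdot \frac{1}{37293} + 37007 \cdot \frac{1}{140} = 16383 \cdot \frac{1}{37293} + \frac{37007}{140} = \frac{5461}{12431} + \frac{37007}{140} = \frac{460798557}{1740340}$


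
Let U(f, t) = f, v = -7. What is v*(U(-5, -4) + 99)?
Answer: -658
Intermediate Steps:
v*(U(-5, -4) + 99) = -7*(-5 + 99) = -7*94 = -658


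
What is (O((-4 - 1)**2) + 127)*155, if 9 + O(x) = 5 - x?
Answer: 15190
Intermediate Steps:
O(x) = -4 - x (O(x) = -9 + (5 - x) = -4 - x)
(O((-4 - 1)**2) + 127)*155 = ((-4 - (-4 - 1)**2) + 127)*155 = ((-4 - 1*(-5)**2) + 127)*155 = ((-4 - 1*25) + 127)*155 = ((-4 - 25) + 127)*155 = (-29 + 127)*155 = 98*155 = 15190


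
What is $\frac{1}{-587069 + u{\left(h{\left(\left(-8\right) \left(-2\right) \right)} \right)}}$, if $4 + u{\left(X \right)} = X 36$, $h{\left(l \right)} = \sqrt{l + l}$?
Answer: $- \frac{195691}{114884888619} - \frac{16 \sqrt{2}}{38294962873} \approx -1.704 \cdot 10^{-6}$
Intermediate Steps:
$h{\left(l \right)} = \sqrt{2} \sqrt{l}$ ($h{\left(l \right)} = \sqrt{2 l} = \sqrt{2} \sqrt{l}$)
$u{\left(X \right)} = -4 + 36 X$ ($u{\left(X \right)} = -4 + X 36 = -4 + 36 X$)
$\frac{1}{-587069 + u{\left(h{\left(\left(-8\right) \left(-2\right) \right)} \right)}} = \frac{1}{-587069 - \left(4 - 36 \sqrt{2} \sqrt{\left(-8\right) \left(-2\right)}\right)} = \frac{1}{-587069 - \left(4 - 36 \sqrt{2} \sqrt{16}\right)} = \frac{1}{-587069 - \left(4 - 36 \sqrt{2} \cdot 4\right)} = \frac{1}{-587069 - \left(4 - 36 \cdot 4 \sqrt{2}\right)} = \frac{1}{-587069 - \left(4 - 144 \sqrt{2}\right)} = \frac{1}{-587073 + 144 \sqrt{2}}$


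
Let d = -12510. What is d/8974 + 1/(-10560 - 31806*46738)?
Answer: -12385538690027/8884718158596 ≈ -1.3940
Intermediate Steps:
d/8974 + 1/(-10560 - 31806*46738) = -12510/8974 + 1/(-10560 - 31806*46738) = -12510*1/8974 + (1/46738)/(-42366) = -6255/4487 - 1/42366*1/46738 = -6255/4487 - 1/1980102108 = -12385538690027/8884718158596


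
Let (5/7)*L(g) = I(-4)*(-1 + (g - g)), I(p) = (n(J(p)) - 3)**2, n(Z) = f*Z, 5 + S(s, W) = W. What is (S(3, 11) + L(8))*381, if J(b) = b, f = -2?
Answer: -11049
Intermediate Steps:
S(s, W) = -5 + W
n(Z) = -2*Z
I(p) = (-3 - 2*p)**2 (I(p) = (-2*p - 3)**2 = (-3 - 2*p)**2)
L(g) = -35 (L(g) = 7*((3 + 2*(-4))**2*(-1 + (g - g)))/5 = 7*((3 - 8)**2*(-1 + 0))/5 = 7*((-5)**2*(-1))/5 = 7*(25*(-1))/5 = (7/5)*(-25) = -35)
(S(3, 11) + L(8))*381 = ((-5 + 11) - 35)*381 = (6 - 35)*381 = -29*381 = -11049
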